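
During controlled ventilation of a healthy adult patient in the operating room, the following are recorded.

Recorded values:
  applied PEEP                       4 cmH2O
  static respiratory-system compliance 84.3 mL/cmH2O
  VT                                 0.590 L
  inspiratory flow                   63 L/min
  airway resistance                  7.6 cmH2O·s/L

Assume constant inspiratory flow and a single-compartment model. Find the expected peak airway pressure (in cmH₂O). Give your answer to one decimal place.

19.0

Flow: 63 L/min ÷ 60 = 1.05 L/s.
Equation of motion (constant flow): PIP = Vt/C + R·V̇ + PEEP.
PIP = 590/84.3 + 7.6×1.05 + 4 = 6.999 + 7.98 + 4 = 18.979 cmH2O.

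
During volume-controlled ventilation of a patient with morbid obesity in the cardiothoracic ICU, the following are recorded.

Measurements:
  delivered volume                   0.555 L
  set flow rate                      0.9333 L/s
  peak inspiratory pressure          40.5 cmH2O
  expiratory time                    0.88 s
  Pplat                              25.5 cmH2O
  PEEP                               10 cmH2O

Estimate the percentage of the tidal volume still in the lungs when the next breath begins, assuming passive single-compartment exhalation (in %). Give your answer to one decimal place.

21.7

R = (PIP − Pplat)/V̇ = (40.5 − 25.5) / 0.9333 = 15.0/0.9333 = 16.072 cmH2O·s/L.
C = Vt/(Pplat − PEEP) = 555.0 / (25.5 − 10) = 555.0/15.5 = 35.806 mL/cmH2O.
τ = R × C = 16.072 × 0.03581 L/cmH2O = 0.5755 s.
Fraction remaining at end-expiration = e^(−Te/τ) = e^(−0.88/0.5755) = 0.2167 → 21.67%.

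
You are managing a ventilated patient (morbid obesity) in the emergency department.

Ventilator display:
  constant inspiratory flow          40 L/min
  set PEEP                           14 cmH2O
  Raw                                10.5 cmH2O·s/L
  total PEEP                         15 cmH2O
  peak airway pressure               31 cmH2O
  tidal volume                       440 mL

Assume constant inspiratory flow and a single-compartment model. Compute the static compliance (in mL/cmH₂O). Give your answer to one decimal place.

48.9

Flow: 40 L/min ÷ 60 = 0.6667 L/s.
Total PEEP = 15 cmH2O (set 14 + intrinsic 1); this is the baseline alveolar pressure.
Equation of motion (constant flow): PIP = Vt/C + R·V̇ + PEEP.
Vt/C = PIP − R·V̇ − PEEP = 31 − 10.5×0.6667 − 15 = 31 − 7.0 − 15 = 9.0 cmH2O.
C = Vt / 9.0 = 440 / 9.0 = 48.889 mL/cmH2O.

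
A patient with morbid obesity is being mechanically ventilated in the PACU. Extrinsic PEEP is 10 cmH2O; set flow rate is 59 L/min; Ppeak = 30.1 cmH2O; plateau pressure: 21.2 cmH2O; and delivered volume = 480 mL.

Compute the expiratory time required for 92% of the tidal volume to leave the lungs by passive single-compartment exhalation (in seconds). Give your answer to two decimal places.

0.98

Flow: 59 L/min ÷ 60 = 0.9833 L/s.
R = (PIP − Pplat)/V̇ = (30.1 − 21.2) / 0.9833 = 8.9/0.9833 = 9.051 cmH2O·s/L.
C = Vt/(Pplat − PEEP) = 480.0 / (21.2 − 10) = 480.0/11.2 = 42.857 mL/cmH2O.
τ = R × C = 9.051 × 0.04286 L/cmH2O = 0.3879 s.
t = −τ·ln(1 − 0.92) = −0.3879·ln(0.08) = 0.9797 s.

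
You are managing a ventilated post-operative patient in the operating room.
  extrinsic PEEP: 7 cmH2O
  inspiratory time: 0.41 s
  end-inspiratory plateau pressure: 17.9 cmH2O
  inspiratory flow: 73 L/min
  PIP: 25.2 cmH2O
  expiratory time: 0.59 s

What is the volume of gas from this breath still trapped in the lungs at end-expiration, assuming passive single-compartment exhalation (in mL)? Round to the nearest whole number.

58

Flow: 73 L/min ÷ 60 = 1.2167 L/s.
Vt = flow × Ti = 1.2167 L/s × 0.41 s × 1000 mL/L = 498.85 mL.
R = (PIP − Pplat)/V̇ = (25.2 − 17.9) / 1.2167 = 7.3/1.2167 = 6.0 cmH2O·s/L.
C = Vt/(Pplat − PEEP) = 498.85 / (17.9 − 7) = 498.85/10.9 = 45.766 mL/cmH2O.
τ = R × C = 6.0 × 0.04577 L/cmH2O = 0.2746 s.
Fraction remaining = e^(−Te/τ) = e^(−0.59/0.2746) = 0.1166.
Trapped volume = 498.85 × 0.1166 = 58.166 mL.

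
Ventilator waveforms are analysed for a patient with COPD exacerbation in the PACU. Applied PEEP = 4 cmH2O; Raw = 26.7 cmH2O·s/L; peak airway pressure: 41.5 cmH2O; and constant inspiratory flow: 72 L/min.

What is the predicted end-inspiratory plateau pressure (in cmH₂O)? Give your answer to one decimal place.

Flow: 72 L/min ÷ 60 = 1.2 L/s.
Pplat = PIP − Raw × flow = 41.5 − 26.7 × 1.2 = 41.5 − 32.04 = 9.46 cmH2O.

9.5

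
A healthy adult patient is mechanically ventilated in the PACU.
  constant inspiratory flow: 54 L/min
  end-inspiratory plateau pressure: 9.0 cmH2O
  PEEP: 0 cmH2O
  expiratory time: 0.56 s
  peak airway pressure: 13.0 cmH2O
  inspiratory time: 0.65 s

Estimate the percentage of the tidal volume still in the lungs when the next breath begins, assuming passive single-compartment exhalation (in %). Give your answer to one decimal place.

14.4

Flow: 54 L/min ÷ 60 = 0.9 L/s.
Vt = flow × Ti = 0.9 L/s × 0.65 s × 1000 mL/L = 585.0 mL.
R = (PIP − Pplat)/V̇ = (13.0 − 9.0) / 0.9 = 4.0/0.9 = 4.444 cmH2O·s/L.
C = Vt/(Pplat − PEEP) = 585.0 / (9.0 − 0) = 585.0/9.0 = 65.0 mL/cmH2O.
τ = R × C = 4.444 × 0.065 L/cmH2O = 0.2889 s.
Fraction remaining at end-expiration = e^(−Te/τ) = e^(−0.56/0.2889) = 0.1439 → 14.39%.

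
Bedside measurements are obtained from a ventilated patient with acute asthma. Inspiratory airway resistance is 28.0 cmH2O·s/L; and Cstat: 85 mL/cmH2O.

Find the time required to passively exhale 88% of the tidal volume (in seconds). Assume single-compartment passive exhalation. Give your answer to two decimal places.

τ = R × C = 28.0 × 85 mL/cmH2O = 28.0 × 0.085 L/cmH2O = 2.38 s.
Exhaled fraction f = 1 − e^(−t/τ) → t = −τ·ln(1 − f) = −2.38·ln(0.12) = 5.046 s.

5.05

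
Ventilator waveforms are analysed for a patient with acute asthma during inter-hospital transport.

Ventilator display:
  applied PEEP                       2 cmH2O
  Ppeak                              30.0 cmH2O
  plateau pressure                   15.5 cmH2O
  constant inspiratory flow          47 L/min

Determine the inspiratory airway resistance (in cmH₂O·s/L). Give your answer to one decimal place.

Flow: 47 L/min ÷ 60 = 0.7833 L/s.
Raw = (PIP − Pplat) / flow = (30.0 − 15.5) / 0.7833 = 14.5 / 0.7833 = 18.511 cmH2O·s/L.

18.5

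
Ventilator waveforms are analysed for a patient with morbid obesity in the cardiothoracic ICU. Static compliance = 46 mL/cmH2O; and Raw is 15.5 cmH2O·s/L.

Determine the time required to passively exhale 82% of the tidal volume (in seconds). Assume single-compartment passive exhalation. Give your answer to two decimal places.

τ = R × C = 15.5 × 46 mL/cmH2O = 15.5 × 0.046 L/cmH2O = 0.713 s.
Exhaled fraction f = 1 − e^(−t/τ) → t = −τ·ln(1 − f) = −0.713·ln(0.18) = 1.223 s.

1.22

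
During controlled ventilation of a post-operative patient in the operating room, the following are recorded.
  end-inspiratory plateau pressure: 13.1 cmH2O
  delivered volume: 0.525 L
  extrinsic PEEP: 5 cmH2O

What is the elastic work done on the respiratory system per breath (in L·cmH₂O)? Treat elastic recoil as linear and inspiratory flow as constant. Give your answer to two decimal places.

2.13

Elastic work ≈ ½ × (Pplat − PEEP) × Vt = 0.5 × (13.1 − 5) × 0.525 L = 0.5 × 8.1 × 0.525 = 2.126 L·cmH2O.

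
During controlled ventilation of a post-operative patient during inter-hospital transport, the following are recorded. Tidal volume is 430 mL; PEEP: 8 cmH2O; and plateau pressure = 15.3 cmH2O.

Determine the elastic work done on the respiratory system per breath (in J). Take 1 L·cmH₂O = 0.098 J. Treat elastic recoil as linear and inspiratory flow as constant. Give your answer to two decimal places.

Elastic work ≈ ½ × (Pplat − PEEP) × Vt = 0.5 × (15.3 − 8) × 0.430 L = 0.5 × 7.3 × 0.430 = 1.57 L·cmH2O.
× 0.098 J/(L·cmH2O) → 0.1539 J.

0.15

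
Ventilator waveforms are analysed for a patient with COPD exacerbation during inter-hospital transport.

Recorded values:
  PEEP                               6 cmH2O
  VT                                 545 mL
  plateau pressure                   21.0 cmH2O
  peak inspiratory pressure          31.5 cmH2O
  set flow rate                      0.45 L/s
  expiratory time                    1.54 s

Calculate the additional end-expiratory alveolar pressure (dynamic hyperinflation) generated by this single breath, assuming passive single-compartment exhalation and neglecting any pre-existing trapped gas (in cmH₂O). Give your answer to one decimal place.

2.4

R = (PIP − Pplat)/V̇ = (31.5 − 21.0) / 0.45 = 10.5/0.45 = 23.333 cmH2O·s/L.
C = Vt/(Pplat − PEEP) = 545.0 / (21.0 − 6) = 545.0/15.0 = 36.333 mL/cmH2O.
τ = R × C = 23.333 × 0.03633 L/cmH2O = 0.8477 s.
Fraction remaining = e^(−Te/τ) = e^(−1.54/0.8477) = 0.1626; trapped volume = 545.0 × 0.1626 = 88.617 mL.
Additional alveolar pressure from trapping ≈ V_trapped / C = 88.617 / 36.333 = 2.439 cmH2O.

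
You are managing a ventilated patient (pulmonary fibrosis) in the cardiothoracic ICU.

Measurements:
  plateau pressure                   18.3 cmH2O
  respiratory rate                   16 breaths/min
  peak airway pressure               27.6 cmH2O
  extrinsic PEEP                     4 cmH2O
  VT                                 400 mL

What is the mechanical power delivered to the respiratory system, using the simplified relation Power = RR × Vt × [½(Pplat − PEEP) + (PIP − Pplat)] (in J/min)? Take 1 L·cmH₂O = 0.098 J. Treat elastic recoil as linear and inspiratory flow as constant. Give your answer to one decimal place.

Per-breath work = Vt × [½(Pplat−PEEP) + (PIP−Pplat)] = 0.400 × [0.5×14.3 + 9.3] = 0.400 × 16.45 = 6.58 L·cmH2O.
Power = 16 × 6.58 = 105.28 L·cmH2O/min.
× 0.098 J/(L·cmH2O) → 10.317 J/min.

10.3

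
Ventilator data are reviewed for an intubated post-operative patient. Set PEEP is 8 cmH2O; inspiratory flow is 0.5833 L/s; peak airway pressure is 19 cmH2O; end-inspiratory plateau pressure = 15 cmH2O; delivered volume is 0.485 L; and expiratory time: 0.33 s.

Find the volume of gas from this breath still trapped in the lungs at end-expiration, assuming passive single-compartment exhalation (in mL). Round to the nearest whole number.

242

R = (PIP − Pplat)/V̇ = (19 − 15) / 0.5833 = 4.0/0.5833 = 6.858 cmH2O·s/L.
C = Vt/(Pplat − PEEP) = 485.0 / (15 − 8) = 485.0/7.0 = 69.286 mL/cmH2O.
τ = R × C = 6.858 × 0.06929 L/cmH2O = 0.4752 s.
Fraction remaining = e^(−Te/τ) = e^(−0.33/0.4752) = 0.4994.
Trapped volume = 485.0 × 0.4994 = 242.21 mL.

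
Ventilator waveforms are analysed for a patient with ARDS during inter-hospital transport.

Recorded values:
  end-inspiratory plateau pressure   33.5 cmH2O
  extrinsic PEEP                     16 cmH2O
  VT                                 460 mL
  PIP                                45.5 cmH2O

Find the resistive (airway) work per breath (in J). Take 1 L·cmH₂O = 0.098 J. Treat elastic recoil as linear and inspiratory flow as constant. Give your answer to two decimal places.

With constant inspiratory flow the resistive pressure is constant at PIP − Pplat = 45.5 − 33.5 = 12.0 cmH2O, so resistive work = 12.0 × 0.460 = 5.52 L·cmH2O.
× 0.098 J/(L·cmH2O) → 0.541 J.

0.54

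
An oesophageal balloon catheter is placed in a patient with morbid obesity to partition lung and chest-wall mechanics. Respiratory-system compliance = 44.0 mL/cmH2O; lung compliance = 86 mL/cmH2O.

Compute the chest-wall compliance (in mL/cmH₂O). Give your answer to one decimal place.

1/Ccw = 1/Crs − 1/CL.
1/Ccw = 1/44.0 − 1/86 = 0.0111.
Ccw = 90.09 mL/cmH2O.

90.1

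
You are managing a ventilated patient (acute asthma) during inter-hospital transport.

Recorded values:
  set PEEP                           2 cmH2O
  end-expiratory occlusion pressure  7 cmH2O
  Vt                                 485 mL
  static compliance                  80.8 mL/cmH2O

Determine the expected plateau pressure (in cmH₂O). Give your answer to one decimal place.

End-expiratory occlusion gives total PEEP = 7 cmH2O (intrinsic PEEP = 7 − 2 = 5). Use total PEEP for the elastic gradient.
Pplat = PEEPtotal + Vt / Cstat = 7 + 485 / 80.8 = 7 + 6.002 = 13.002 cmH2O.

13.0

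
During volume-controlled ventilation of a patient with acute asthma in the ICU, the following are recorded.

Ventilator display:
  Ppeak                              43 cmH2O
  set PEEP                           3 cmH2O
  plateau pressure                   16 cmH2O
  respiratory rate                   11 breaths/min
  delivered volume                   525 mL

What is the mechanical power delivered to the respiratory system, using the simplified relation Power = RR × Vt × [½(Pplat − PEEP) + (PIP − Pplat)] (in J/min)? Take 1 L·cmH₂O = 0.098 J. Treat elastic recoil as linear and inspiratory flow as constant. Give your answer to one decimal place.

19.0

Per-breath work = Vt × [½(Pplat−PEEP) + (PIP−Pplat)] = 0.525 × [0.5×13.0 + 27.0] = 0.525 × 33.5 = 17.588 L·cmH2O.
Power = 11 × 17.588 = 193.47 L·cmH2O/min.
× 0.098 J/(L·cmH2O) → 18.96 J/min.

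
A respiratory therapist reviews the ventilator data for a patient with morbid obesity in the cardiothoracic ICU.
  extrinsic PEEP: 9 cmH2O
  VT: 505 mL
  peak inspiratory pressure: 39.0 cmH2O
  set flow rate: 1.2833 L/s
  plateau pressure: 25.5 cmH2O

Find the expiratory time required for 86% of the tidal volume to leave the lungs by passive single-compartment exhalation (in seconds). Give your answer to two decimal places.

0.63

R = (PIP − Pplat)/V̇ = (39.0 − 25.5) / 1.2833 = 13.5/1.2833 = 10.52 cmH2O·s/L.
C = Vt/(Pplat − PEEP) = 505.0 / (25.5 − 9) = 505.0/16.5 = 30.606 mL/cmH2O.
τ = R × C = 10.52 × 0.03061 L/cmH2O = 0.322 s.
t = −τ·ln(1 − 0.86) = −0.322·ln(0.14) = 0.6331 s.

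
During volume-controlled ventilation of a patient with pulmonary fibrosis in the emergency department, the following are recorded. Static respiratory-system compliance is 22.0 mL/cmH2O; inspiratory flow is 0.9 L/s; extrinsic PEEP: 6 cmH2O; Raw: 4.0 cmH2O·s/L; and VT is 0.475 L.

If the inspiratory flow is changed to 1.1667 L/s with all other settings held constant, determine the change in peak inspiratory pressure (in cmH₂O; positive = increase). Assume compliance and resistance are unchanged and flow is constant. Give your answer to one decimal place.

PIP = Vt/C + R·V̇ + PEEP (constant-flow equation of motion).
Only the resistive term changes: ΔPIP = R × ΔV̇ = 4.0 × (1.1667 − 0.9) = 4.0 × 0.2667 = 1.067 cmH2O.

1.1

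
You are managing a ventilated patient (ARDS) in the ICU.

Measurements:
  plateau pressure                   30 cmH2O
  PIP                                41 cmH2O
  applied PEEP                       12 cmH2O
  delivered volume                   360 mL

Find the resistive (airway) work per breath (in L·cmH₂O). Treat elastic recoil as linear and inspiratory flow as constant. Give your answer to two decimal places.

3.96

With constant inspiratory flow the resistive pressure is constant at PIP − Pplat = 41 − 30 = 11.0 cmH2O, so resistive work = 11.0 × 0.360 = 3.96 L·cmH2O.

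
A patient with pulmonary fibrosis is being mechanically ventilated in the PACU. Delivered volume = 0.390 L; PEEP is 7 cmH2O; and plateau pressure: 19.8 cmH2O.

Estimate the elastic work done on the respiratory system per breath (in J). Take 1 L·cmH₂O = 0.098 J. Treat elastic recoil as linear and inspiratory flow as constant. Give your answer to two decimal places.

Elastic work ≈ ½ × (Pplat − PEEP) × Vt = 0.5 × (19.8 − 7) × 0.390 L = 0.5 × 12.8 × 0.390 = 2.496 L·cmH2O.
× 0.098 J/(L·cmH2O) → 0.2446 J.

0.24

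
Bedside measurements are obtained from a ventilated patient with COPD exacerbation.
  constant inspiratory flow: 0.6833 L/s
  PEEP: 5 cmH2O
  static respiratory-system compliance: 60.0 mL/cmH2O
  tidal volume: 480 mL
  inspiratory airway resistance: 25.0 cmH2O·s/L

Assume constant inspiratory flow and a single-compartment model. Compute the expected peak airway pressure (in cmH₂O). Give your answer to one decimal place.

Equation of motion (constant flow): PIP = Vt/C + R·V̇ + PEEP.
PIP = 480/60.0 + 25.0×0.6833 + 5 = 8.0 + 17.083 + 5 = 30.083 cmH2O.

30.1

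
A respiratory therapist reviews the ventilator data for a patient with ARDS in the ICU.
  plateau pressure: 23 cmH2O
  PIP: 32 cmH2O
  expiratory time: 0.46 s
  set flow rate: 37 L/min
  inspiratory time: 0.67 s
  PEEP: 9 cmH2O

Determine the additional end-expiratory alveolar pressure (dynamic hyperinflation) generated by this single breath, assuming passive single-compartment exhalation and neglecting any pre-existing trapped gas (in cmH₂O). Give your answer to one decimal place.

4.8

Flow: 37 L/min ÷ 60 = 0.6167 L/s.
Vt = flow × Ti = 0.6167 L/s × 0.67 s × 1000 mL/L = 413.19 mL.
R = (PIP − Pplat)/V̇ = (32 − 23) / 0.6167 = 9.0/0.6167 = 14.594 cmH2O·s/L.
C = Vt/(Pplat − PEEP) = 413.19 / (23 − 9) = 413.19/14.0 = 29.514 mL/cmH2O.
τ = R × C = 14.594 × 0.02951 L/cmH2O = 0.4307 s.
Fraction remaining = e^(−Te/τ) = e^(−0.46/0.4307) = 0.3437; trapped volume = 413.19 × 0.3437 = 142.01 mL.
Additional alveolar pressure from trapping ≈ V_trapped / C = 142.01 / 29.514 = 4.812 cmH2O.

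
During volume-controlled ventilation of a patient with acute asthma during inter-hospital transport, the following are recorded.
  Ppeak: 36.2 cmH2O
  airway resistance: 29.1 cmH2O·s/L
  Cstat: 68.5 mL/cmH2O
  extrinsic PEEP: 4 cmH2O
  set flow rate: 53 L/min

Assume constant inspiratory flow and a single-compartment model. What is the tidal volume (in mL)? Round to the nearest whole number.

445

Flow: 53 L/min ÷ 60 = 0.8833 L/s.
Equation of motion (constant flow): PIP = Vt/C + R·V̇ + PEEP.
Vt/C = PIP − R·V̇ − PEEP = 36.2 − 25.704 − 4 = 6.496 cmH2O.
Vt = C × 6.496 = 68.5 × 6.496 = 444.98 mL.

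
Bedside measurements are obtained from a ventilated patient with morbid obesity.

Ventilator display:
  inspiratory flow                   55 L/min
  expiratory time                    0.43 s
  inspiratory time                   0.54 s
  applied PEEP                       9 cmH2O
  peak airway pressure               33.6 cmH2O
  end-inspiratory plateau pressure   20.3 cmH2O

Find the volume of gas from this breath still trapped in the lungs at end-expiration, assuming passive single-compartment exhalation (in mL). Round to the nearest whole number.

Flow: 55 L/min ÷ 60 = 0.9167 L/s.
Vt = flow × Ti = 0.9167 L/s × 0.54 s × 1000 mL/L = 495.02 mL.
R = (PIP − Pplat)/V̇ = (33.6 − 20.3) / 0.9167 = 13.3/0.9167 = 14.509 cmH2O·s/L.
C = Vt/(Pplat − PEEP) = 495.02 / (20.3 − 9) = 495.02/11.3 = 43.807 mL/cmH2O.
τ = R × C = 14.509 × 0.04381 L/cmH2O = 0.6356 s.
Fraction remaining = e^(−Te/τ) = e^(−0.43/0.6356) = 0.5084.
Trapped volume = 495.02 × 0.5084 = 251.67 mL.

252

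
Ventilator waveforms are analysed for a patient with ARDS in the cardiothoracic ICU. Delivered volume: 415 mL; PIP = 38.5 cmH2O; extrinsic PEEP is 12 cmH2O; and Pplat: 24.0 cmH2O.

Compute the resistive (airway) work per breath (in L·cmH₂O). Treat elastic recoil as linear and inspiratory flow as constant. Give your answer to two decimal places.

With constant inspiratory flow the resistive pressure is constant at PIP − Pplat = 38.5 − 24.0 = 14.5 cmH2O, so resistive work = 14.5 × 0.415 = 6.018 L·cmH2O.

6.02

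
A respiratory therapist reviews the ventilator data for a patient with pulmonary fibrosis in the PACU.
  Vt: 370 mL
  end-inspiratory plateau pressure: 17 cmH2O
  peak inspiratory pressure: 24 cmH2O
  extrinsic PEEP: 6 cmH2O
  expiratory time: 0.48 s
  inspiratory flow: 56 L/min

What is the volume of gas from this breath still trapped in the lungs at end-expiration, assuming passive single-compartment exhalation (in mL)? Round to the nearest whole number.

Flow: 56 L/min ÷ 60 = 0.9333 L/s.
R = (PIP − Pplat)/V̇ = (24 − 17) / 0.9333 = 7.0/0.9333 = 7.5 cmH2O·s/L.
C = Vt/(Pplat − PEEP) = 370.0 / (17 − 6) = 370.0/11.0 = 33.636 mL/cmH2O.
τ = R × C = 7.5 × 0.03364 L/cmH2O = 0.2523 s.
Fraction remaining = e^(−Te/τ) = e^(−0.48/0.2523) = 0.1492.
Trapped volume = 370.0 × 0.1492 = 55.204 mL.

55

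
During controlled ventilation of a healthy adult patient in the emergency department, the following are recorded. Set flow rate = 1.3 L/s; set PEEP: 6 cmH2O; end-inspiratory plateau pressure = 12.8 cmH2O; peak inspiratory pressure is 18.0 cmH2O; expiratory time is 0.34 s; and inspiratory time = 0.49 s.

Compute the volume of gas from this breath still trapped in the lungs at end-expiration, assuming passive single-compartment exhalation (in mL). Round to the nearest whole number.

Vt = flow × Ti = 1.3 L/s × 0.49 s × 1000 mL/L = 637.0 mL.
R = (PIP − Pplat)/V̇ = (18.0 − 12.8) / 1.3 = 5.2/1.3 = 4.0 cmH2O·s/L.
C = Vt/(Pplat − PEEP) = 637.0 / (12.8 − 6) = 637.0/6.8 = 93.676 mL/cmH2O.
τ = R × C = 4.0 × 0.09368 L/cmH2O = 0.3747 s.
Fraction remaining = e^(−Te/τ) = e^(−0.34/0.3747) = 0.4036.
Trapped volume = 637.0 × 0.4036 = 257.09 mL.

257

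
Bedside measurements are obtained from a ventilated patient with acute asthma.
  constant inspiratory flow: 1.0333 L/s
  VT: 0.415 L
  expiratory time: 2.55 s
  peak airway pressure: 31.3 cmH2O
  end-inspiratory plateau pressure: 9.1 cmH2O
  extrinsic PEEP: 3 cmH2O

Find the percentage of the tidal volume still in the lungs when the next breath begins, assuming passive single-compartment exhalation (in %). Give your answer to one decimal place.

R = (PIP − Pplat)/V̇ = (31.3 − 9.1) / 1.0333 = 22.2/1.0333 = 21.485 cmH2O·s/L.
C = Vt/(Pplat − PEEP) = 415.0 / (9.1 − 3) = 415.0/6.1 = 68.033 mL/cmH2O.
τ = R × C = 21.485 × 0.06803 L/cmH2O = 1.462 s.
Fraction remaining at end-expiration = e^(−Te/τ) = e^(−2.55/1.462) = 0.1748 → 17.48%.

17.5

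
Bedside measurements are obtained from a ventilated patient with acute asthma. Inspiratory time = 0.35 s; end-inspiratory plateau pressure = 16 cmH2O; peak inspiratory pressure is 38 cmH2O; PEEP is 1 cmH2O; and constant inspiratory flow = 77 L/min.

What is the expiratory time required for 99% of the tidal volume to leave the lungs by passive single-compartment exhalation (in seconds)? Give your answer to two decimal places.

Flow: 77 L/min ÷ 60 = 1.2833 L/s.
Vt = flow × Ti = 1.2833 L/s × 0.35 s × 1000 mL/L = 449.16 mL.
R = (PIP − Pplat)/V̇ = (38 − 16) / 1.2833 = 22.0/1.2833 = 17.143 cmH2O·s/L.
C = Vt/(Pplat − PEEP) = 449.16 / (16 − 1) = 449.16/15.0 = 29.944 mL/cmH2O.
τ = R × C = 17.143 × 0.02994 L/cmH2O = 0.5133 s.
t = −τ·ln(1 − 0.99) = −0.5133·ln(0.01) = 2.364 s.

2.36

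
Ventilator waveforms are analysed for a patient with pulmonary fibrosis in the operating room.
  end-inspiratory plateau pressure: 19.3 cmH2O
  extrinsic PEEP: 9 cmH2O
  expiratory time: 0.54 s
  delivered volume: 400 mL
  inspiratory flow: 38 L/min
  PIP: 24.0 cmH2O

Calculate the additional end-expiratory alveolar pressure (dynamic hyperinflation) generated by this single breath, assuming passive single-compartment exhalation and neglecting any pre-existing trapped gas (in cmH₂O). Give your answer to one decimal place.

Flow: 38 L/min ÷ 60 = 0.6333 L/s.
R = (PIP − Pplat)/V̇ = (24.0 − 19.3) / 0.6333 = 4.7/0.6333 = 7.421 cmH2O·s/L.
C = Vt/(Pplat − PEEP) = 400.0 / (19.3 − 9) = 400.0/10.3 = 38.835 mL/cmH2O.
τ = R × C = 7.421 × 0.03884 L/cmH2O = 0.2882 s.
Fraction remaining = e^(−Te/τ) = e^(−0.54/0.2882) = 0.1536; trapped volume = 400.0 × 0.1536 = 61.44 mL.
Additional alveolar pressure from trapping ≈ V_trapped / C = 61.44 / 38.835 = 1.582 cmH2O.

1.6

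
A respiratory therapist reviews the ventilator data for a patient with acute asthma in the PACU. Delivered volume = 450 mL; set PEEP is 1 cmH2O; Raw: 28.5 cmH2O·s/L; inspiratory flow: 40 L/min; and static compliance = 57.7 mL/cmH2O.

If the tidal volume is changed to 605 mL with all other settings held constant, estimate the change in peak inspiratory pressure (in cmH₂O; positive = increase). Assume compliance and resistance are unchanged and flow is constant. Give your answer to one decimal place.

PIP = Vt/C + R·V̇ + PEEP (constant-flow equation of motion).
Only the elastic term changes: ΔPIP = ΔVt / C = (605 − 450) / 57.7 = 2.686 cmH2O.

2.7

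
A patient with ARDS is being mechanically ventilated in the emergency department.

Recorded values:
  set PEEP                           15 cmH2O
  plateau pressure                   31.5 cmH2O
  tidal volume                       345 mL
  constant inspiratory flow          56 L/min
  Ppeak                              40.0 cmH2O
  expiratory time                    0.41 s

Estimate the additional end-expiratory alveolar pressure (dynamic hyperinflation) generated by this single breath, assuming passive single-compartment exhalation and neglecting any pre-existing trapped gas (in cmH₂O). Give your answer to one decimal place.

Flow: 56 L/min ÷ 60 = 0.9333 L/s.
R = (PIP − Pplat)/V̇ = (40.0 − 31.5) / 0.9333 = 8.5/0.9333 = 9.107 cmH2O·s/L.
C = Vt/(Pplat − PEEP) = 345.0 / (31.5 − 15) = 345.0/16.5 = 20.909 mL/cmH2O.
τ = R × C = 9.107 × 0.02091 L/cmH2O = 0.1904 s.
Fraction remaining = e^(−Te/τ) = e^(−0.41/0.1904) = 0.1161; trapped volume = 345.0 × 0.1161 = 40.055 mL.
Additional alveolar pressure from trapping ≈ V_trapped / C = 40.055 / 20.909 = 1.916 cmH2O.

1.9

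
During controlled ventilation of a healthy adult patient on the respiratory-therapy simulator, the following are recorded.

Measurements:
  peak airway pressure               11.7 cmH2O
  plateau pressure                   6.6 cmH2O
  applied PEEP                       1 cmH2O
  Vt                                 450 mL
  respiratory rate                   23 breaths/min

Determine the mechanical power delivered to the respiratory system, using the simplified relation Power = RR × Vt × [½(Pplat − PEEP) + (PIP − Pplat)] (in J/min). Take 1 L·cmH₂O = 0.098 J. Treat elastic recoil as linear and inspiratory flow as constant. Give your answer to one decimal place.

8.0

Per-breath work = Vt × [½(Pplat−PEEP) + (PIP−Pplat)] = 0.450 × [0.5×5.6 + 5.1] = 0.450 × 7.9 = 3.555 L·cmH2O.
Power = 23 × 3.555 = 81.765 L·cmH2O/min.
× 0.098 J/(L·cmH2O) → 8.013 J/min.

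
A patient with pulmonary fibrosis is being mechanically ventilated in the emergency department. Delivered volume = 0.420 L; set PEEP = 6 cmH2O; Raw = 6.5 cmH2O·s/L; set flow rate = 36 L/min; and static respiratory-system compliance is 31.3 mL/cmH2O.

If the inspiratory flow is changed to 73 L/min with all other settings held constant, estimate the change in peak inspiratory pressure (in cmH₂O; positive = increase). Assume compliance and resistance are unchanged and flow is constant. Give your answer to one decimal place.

Flow: 36 L/min ÷ 60 = 0.6 L/s.
New flow: 73 L/min ÷ 60 = 1.2167 L/s.
PIP = Vt/C + R·V̇ + PEEP (constant-flow equation of motion).
Only the resistive term changes: ΔPIP = R × ΔV̇ = 6.5 × (1.2167 − 0.6) = 6.5 × 0.6167 = 4.009 cmH2O.

4.0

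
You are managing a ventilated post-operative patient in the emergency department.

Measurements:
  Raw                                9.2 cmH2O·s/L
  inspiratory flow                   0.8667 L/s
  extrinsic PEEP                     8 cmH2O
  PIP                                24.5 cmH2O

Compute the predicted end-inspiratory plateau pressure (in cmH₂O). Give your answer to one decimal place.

16.5

Pplat = PIP − Raw × flow = 24.5 − 9.2 × 0.8667 = 24.5 − 7.974 = 16.526 cmH2O.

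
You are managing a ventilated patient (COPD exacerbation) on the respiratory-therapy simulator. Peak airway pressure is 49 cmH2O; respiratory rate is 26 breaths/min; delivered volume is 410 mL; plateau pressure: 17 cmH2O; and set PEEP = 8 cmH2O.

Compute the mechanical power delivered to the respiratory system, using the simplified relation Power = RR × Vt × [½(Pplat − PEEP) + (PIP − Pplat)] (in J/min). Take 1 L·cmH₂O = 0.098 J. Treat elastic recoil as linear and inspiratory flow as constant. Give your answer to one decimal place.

38.1

Per-breath work = Vt × [½(Pplat−PEEP) + (PIP−Pplat)] = 0.410 × [0.5×9.0 + 32.0] = 0.410 × 36.5 = 14.965 L·cmH2O.
Power = 26 × 14.965 = 389.09 L·cmH2O/min.
× 0.098 J/(L·cmH2O) → 38.131 J/min.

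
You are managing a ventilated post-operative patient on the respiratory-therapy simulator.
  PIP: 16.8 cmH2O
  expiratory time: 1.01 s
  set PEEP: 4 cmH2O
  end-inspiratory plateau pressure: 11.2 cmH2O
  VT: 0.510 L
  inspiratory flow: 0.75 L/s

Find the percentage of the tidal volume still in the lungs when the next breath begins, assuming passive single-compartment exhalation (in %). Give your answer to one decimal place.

R = (PIP − Pplat)/V̇ = (16.8 − 11.2) / 0.75 = 5.6/0.75 = 7.467 cmH2O·s/L.
C = Vt/(Pplat − PEEP) = 510.0 / (11.2 − 4) = 510.0/7.2 = 70.833 mL/cmH2O.
τ = R × C = 7.467 × 0.07083 L/cmH2O = 0.5289 s.
Fraction remaining at end-expiration = e^(−Te/τ) = e^(−1.01/0.5289) = 0.1481 → 14.81%.

14.8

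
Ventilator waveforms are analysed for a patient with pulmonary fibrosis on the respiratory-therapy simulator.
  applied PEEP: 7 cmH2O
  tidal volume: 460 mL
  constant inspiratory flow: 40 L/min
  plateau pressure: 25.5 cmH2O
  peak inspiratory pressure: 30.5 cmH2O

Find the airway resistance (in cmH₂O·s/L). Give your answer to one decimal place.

7.5

Flow: 40 L/min ÷ 60 = 0.6667 L/s.
Raw = (PIP − Pplat) / flow = (30.5 − 25.5) / 0.6667 = 5.0 / 0.6667 = 7.5 cmH2O·s/L.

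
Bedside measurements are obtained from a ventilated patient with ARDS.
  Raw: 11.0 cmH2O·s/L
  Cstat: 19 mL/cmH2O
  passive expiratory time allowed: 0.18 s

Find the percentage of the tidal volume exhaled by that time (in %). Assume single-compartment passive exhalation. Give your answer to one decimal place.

τ = R × C = 11.0 × 19 mL/cmH2O = 11.0 × 0.019 L/cmH2O = 0.209 s.
Passive exhalation: V(t)/V₀ = e^(−t/τ) = e^(−0.18/0.209) = 0.4226.
Fraction exhaled = 1 − 0.4226 = 0.5774 → 57.74%.

57.7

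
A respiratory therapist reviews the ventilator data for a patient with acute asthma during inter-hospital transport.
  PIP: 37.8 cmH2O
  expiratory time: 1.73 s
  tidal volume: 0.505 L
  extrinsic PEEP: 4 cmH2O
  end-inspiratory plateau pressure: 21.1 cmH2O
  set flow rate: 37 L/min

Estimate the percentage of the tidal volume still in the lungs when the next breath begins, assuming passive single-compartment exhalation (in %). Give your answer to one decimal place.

Flow: 37 L/min ÷ 60 = 0.6167 L/s.
R = (PIP − Pplat)/V̇ = (37.8 − 21.1) / 0.6167 = 16.7/0.6167 = 27.08 cmH2O·s/L.
C = Vt/(Pplat − PEEP) = 505.0 / (21.1 − 4) = 505.0/17.1 = 29.532 mL/cmH2O.
τ = R × C = 27.08 × 0.02953 L/cmH2O = 0.7997 s.
Fraction remaining at end-expiration = e^(−Te/τ) = e^(−1.73/0.7997) = 0.1149 → 11.49%.

11.5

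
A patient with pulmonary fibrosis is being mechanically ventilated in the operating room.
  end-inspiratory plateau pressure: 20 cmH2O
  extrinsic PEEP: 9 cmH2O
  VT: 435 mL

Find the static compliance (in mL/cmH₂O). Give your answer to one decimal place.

Cstat = Vt / (Pplat − PEEP) = 435 / (20 − 9) = 435 / 11.0 = 39.545 mL/cmH2O.

39.5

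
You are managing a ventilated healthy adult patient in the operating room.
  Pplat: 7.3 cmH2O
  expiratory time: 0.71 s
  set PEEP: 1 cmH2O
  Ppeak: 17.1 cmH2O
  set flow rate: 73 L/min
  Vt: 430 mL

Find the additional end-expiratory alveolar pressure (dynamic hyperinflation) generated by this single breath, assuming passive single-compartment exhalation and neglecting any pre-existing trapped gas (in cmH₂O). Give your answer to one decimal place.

Flow: 73 L/min ÷ 60 = 1.2167 L/s.
R = (PIP − Pplat)/V̇ = (17.1 − 7.3) / 1.2167 = 9.8/1.2167 = 8.055 cmH2O·s/L.
C = Vt/(Pplat − PEEP) = 430.0 / (7.3 − 1) = 430.0/6.3 = 68.254 mL/cmH2O.
τ = R × C = 8.055 × 0.06825 L/cmH2O = 0.5498 s.
Fraction remaining = e^(−Te/τ) = e^(−0.71/0.5498) = 0.2749; trapped volume = 430.0 × 0.2749 = 118.21 mL.
Additional alveolar pressure from trapping ≈ V_trapped / C = 118.21 / 68.254 = 1.732 cmH2O.

1.7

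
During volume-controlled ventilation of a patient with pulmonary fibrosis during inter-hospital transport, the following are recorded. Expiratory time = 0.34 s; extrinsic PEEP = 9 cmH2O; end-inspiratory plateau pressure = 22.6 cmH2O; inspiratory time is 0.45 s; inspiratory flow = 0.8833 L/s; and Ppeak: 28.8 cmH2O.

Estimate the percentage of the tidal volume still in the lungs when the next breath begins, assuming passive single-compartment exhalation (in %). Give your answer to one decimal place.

19.1

Vt = flow × Ti = 0.8833 L/s × 0.45 s × 1000 mL/L = 397.49 mL.
R = (PIP − Pplat)/V̇ = (28.8 − 22.6) / 0.8833 = 6.2/0.8833 = 7.019 cmH2O·s/L.
C = Vt/(Pplat − PEEP) = 397.49 / (22.6 − 9) = 397.49/13.6 = 29.227 mL/cmH2O.
τ = R × C = 7.019 × 0.02923 L/cmH2O = 0.2052 s.
Fraction remaining at end-expiration = e^(−Te/τ) = e^(−0.34/0.2052) = 0.1907 → 19.07%.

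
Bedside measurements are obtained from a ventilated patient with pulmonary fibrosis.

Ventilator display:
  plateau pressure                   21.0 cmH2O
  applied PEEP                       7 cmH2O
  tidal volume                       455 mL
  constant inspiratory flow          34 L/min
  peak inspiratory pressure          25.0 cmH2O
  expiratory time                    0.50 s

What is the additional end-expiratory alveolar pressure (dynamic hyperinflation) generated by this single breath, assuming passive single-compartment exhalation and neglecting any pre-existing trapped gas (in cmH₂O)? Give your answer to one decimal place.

Flow: 34 L/min ÷ 60 = 0.5667 L/s.
R = (PIP − Pplat)/V̇ = (25.0 − 21.0) / 0.5667 = 4.0/0.5667 = 7.058 cmH2O·s/L.
C = Vt/(Pplat − PEEP) = 455.0 / (21.0 − 7) = 455.0/14.0 = 32.5 mL/cmH2O.
τ = R × C = 7.058 × 0.0325 L/cmH2O = 0.2294 s.
Fraction remaining = e^(−Te/τ) = e^(−0.50/0.2294) = 0.1131; trapped volume = 455.0 × 0.1131 = 51.461 mL.
Additional alveolar pressure from trapping ≈ V_trapped / C = 51.461 / 32.5 = 1.583 cmH2O.

1.6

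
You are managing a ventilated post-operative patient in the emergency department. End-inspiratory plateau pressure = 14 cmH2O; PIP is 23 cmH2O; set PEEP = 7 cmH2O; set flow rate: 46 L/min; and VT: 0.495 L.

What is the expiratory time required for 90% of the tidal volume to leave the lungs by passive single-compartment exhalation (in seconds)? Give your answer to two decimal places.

Flow: 46 L/min ÷ 60 = 0.7667 L/s.
R = (PIP − Pplat)/V̇ = (23 − 14) / 0.7667 = 9.0/0.7667 = 11.739 cmH2O·s/L.
C = Vt/(Pplat − PEEP) = 495.0 / (14 − 7) = 495.0/7.0 = 70.714 mL/cmH2O.
τ = R × C = 11.739 × 0.07071 L/cmH2O = 0.8301 s.
t = −τ·ln(1 − 0.90) = −0.8301·ln(0.1) = 1.911 s.

1.91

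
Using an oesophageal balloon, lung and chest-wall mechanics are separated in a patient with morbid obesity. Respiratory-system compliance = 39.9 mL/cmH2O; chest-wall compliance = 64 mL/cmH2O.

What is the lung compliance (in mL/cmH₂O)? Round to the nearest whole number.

106

1/CL = 1/Crs − 1/Ccw.
1/CL = 1/39.9 − 1/64 = 0.009438.
CL = 105.95 mL/cmH2O.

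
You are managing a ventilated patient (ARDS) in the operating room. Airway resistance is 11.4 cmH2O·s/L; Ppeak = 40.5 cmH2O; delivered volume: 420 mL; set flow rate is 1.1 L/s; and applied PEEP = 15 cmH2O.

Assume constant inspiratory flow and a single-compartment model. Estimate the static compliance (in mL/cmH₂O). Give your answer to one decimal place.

32.4

Equation of motion (constant flow): PIP = Vt/C + R·V̇ + PEEP.
Vt/C = PIP − R·V̇ − PEEP = 40.5 − 11.4×1.1 − 15 = 40.5 − 12.54 − 15 = 12.96 cmH2O.
C = Vt / 12.96 = 420 / 12.96 = 32.407 mL/cmH2O.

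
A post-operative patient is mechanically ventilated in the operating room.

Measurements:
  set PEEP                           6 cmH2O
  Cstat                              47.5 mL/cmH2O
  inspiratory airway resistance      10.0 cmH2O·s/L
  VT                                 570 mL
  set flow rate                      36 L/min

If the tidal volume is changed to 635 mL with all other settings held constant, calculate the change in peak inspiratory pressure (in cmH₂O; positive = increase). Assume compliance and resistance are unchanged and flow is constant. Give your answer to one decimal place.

PIP = Vt/C + R·V̇ + PEEP (constant-flow equation of motion).
Only the elastic term changes: ΔPIP = ΔVt / C = (635 − 570) / 47.5 = 1.368 cmH2O.

1.4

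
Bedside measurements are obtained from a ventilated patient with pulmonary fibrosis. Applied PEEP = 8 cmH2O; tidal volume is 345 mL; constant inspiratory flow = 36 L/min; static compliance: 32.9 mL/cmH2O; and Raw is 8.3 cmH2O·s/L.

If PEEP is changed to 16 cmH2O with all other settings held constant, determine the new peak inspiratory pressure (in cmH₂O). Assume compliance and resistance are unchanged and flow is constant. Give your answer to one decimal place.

31.5

Flow: 36 L/min ÷ 60 = 0.6 L/s.
PIP = Vt/C + R·V̇ + PEEP (constant-flow equation of motion).
Only the baseline term changes: ΔPIP = ΔPEEP = 16 − 8 = 8.0 cmH2O.
Original PIP = 345/32.9 + 8.3×0.6 + 8 = 23.466 cmH2O; new PIP = 23.466 + (8.0) = 31.466 cmH2O.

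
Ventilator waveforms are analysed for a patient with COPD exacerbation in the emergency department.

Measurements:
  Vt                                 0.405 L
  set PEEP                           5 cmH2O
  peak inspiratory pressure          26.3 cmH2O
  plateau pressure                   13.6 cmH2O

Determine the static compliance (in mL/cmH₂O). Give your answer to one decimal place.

Cstat = Vt / (Pplat − PEEP) = 405 / (13.6 − 5) = 405 / 8.6 = 47.093 mL/cmH2O.

47.1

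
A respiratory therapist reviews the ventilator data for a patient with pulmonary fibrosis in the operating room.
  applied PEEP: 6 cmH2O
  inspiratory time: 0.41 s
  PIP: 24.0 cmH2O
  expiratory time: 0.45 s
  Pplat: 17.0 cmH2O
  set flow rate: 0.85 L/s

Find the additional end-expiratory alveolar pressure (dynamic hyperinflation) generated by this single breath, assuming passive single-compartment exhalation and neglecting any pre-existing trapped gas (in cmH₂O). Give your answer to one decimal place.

2.0

Vt = flow × Ti = 0.85 L/s × 0.41 s × 1000 mL/L = 348.5 mL.
R = (PIP − Pplat)/V̇ = (24.0 − 17.0) / 0.85 = 7.0/0.85 = 8.235 cmH2O·s/L.
C = Vt/(Pplat − PEEP) = 348.5 / (17.0 − 6) = 348.5/11.0 = 31.682 mL/cmH2O.
τ = R × C = 8.235 × 0.03168 L/cmH2O = 0.2609 s.
Fraction remaining = e^(−Te/τ) = e^(−0.45/0.2609) = 0.1782; trapped volume = 348.5 × 0.1782 = 62.103 mL.
Additional alveolar pressure from trapping ≈ V_trapped / C = 62.103 / 31.682 = 1.96 cmH2O.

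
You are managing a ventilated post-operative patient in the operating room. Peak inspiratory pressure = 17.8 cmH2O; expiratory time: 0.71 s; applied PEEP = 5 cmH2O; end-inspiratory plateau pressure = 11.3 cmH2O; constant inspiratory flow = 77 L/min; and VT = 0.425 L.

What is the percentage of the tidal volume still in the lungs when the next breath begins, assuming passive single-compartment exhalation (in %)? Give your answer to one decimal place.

12.5

Flow: 77 L/min ÷ 60 = 1.2833 L/s.
R = (PIP − Pplat)/V̇ = (17.8 − 11.3) / 1.2833 = 6.5/1.2833 = 5.065 cmH2O·s/L.
C = Vt/(Pplat − PEEP) = 425.0 / (11.3 − 5) = 425.0/6.3 = 67.46 mL/cmH2O.
τ = R × C = 5.065 × 0.06746 L/cmH2O = 0.3417 s.
Fraction remaining at end-expiration = e^(−Te/τ) = e^(−0.71/0.3417) = 0.1252 → 12.52%.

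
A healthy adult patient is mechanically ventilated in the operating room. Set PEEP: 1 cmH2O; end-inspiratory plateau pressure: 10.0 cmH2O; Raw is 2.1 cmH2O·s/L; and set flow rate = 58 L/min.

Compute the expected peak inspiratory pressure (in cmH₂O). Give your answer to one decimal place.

12.0

Flow: 58 L/min ÷ 60 = 0.9667 L/s.
PIP = Pplat + Raw × flow = 10.0 + 2.1 × 0.9667 = 10.0 + 2.03 = 12.03 cmH2O.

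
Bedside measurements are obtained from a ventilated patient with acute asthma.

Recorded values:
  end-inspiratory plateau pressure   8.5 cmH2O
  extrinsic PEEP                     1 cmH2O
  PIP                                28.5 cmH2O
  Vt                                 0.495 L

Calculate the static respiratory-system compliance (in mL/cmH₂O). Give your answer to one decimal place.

Cstat = Vt / (Pplat − PEEP) = 495 / (8.5 − 1) = 495 / 7.5 = 66.0 mL/cmH2O.

66.0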